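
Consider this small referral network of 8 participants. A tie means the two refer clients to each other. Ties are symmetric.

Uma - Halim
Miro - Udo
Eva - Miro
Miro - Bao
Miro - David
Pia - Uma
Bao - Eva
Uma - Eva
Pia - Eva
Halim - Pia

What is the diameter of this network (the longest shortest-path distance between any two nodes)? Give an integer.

4

Eccentricity of each node (its greatest distance to any other): Bao:3, David:4, Eva:2, Halim:4, Miro:3, Pia:3, Udo:4, Uma:3.
The maximum eccentricity is 4, realized for instance by the pair Udo–Halim via Udo – Miro – Eva – Uma – Halim. So the diameter is 4.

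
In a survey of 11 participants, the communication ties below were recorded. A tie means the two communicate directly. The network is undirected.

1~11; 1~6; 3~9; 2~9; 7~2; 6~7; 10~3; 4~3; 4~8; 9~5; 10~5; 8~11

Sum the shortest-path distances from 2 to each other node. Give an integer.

Distances from 2: 1:3, 3:2, 4:3, 5:2, 6:2, 7:1, 8:4, 9:1, 10:3, 11:4.
Sum = 3 + 2 + 3 + 2 + 2 + 1 + 4 + 1 + 3 + 4 = 25.

25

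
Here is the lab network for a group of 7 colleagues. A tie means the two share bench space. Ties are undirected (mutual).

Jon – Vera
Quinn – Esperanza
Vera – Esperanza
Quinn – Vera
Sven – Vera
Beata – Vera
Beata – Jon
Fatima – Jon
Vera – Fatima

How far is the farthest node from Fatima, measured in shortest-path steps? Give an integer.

2

Distances from Fatima: Beata:2, Esperanza:2, Jon:1, Quinn:2, Sven:2, Vera:1.
The largest is 2 (to Quinn, Beata, Esperanza, and Sven), so the eccentricity of Fatima is 2.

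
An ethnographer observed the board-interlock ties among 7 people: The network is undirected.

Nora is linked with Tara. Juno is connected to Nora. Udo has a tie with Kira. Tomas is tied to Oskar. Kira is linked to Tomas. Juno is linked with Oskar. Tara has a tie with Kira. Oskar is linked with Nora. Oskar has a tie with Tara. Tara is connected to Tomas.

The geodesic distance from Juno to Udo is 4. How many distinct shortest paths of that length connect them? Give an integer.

3

The shortest distance is 4. The length-4 paths are: Juno–Oskar–Tomas–Kira–Udo; Juno–Nora–Tara–Kira–Udo; Juno–Oskar–Tara–Kira–Udo.
That gives 3 distinct shortest paths.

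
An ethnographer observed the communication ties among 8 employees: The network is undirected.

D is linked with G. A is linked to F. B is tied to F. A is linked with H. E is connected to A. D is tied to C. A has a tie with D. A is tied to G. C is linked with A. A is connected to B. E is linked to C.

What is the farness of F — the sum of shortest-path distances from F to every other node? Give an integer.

12

Distances from F: A:1, B:1, C:2, D:2, E:2, G:2, H:2.
Sum = 1 + 1 + 2 + 2 + 2 + 2 + 2 = 12.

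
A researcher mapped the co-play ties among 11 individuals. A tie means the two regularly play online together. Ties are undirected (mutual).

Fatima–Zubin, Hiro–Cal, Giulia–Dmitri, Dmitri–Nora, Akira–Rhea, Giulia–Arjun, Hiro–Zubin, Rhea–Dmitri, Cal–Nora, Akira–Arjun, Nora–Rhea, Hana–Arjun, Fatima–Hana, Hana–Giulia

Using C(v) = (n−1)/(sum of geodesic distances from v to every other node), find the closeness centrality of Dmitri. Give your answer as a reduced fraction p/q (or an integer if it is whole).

Distances from Dmitri: Akira:2, Arjun:2, Cal:2, Fatima:3, Giulia:1, Hana:2, Hiro:3, Nora:1, Rhea:1, Zubin:4. Sum = 21.
n = 11, so closeness = 10/21.

10/21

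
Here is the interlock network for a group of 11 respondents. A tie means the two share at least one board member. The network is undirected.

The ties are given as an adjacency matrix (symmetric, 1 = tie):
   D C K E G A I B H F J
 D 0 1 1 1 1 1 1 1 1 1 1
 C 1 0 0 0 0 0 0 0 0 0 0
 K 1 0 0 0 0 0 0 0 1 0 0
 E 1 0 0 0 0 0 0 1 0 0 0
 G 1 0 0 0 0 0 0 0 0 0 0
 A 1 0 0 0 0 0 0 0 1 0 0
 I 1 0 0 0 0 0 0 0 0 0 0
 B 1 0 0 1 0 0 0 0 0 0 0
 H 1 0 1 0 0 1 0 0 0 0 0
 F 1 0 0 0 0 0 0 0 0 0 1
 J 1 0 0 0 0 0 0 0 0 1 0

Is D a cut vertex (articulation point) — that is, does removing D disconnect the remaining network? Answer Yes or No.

Yes

Removing D leaves {C} with no path to {A, H, and K}, so the network splits into 6 components. D is a cut vertex.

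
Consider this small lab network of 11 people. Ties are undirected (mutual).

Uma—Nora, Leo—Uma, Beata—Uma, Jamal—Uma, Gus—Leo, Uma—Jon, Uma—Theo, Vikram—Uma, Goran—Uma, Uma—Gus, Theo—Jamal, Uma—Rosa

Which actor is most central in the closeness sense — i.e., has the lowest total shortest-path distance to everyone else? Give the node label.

Uma

Farness (sum of distances to all others) for each node — Beata:19, Goran:19, Gus:18, Jamal:18, Jon:19, Leo:18, Nora:19, Rosa:19, Theo:18, Uma:10, Vikram:19.
The smallest farness is 10, for Uma, so Uma has the highest closeness.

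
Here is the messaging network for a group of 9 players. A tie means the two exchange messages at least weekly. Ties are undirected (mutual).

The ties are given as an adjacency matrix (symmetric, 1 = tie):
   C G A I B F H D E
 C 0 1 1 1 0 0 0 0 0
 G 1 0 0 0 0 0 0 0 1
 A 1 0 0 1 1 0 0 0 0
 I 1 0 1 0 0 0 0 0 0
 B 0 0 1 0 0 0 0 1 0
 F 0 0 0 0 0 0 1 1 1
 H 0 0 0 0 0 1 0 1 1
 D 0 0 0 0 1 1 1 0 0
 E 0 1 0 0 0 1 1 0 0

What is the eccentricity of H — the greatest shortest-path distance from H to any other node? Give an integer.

4

Distances from H: A:3, B:2, C:3, D:1, E:1, F:1, G:2, I:4.
The largest is 4 (to I), so the eccentricity of H is 4.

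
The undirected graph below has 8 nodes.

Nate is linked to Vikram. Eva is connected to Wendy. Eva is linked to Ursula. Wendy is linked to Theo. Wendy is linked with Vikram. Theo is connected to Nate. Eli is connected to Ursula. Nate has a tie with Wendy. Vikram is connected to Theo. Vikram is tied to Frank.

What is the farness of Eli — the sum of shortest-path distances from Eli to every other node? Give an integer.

23

Distances from Eli: Eva:2, Frank:5, Nate:4, Theo:4, Ursula:1, Vikram:4, Wendy:3.
Sum = 2 + 5 + 4 + 4 + 1 + 4 + 3 = 23.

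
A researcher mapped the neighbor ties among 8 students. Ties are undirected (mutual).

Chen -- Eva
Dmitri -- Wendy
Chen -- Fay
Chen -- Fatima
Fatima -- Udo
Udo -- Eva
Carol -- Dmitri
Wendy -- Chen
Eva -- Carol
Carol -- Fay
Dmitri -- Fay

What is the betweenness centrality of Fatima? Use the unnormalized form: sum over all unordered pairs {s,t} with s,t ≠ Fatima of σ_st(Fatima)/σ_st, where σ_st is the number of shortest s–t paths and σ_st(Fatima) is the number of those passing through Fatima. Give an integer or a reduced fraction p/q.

4/3

Pairs whose geodesics pass through Fatima — Fay–Udo: 1/3; Wendy–Udo: 1/2; Chen–Udo: 1/2.
All other pairs contribute 0.
Summing the contributions gives betweenness(Fatima) = 4/3.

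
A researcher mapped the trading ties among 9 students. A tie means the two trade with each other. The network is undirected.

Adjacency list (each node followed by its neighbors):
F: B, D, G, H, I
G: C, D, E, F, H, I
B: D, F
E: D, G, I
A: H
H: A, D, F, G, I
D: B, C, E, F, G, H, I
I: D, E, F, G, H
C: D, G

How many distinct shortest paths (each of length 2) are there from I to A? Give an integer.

The shortest distance is 2, and the only length-2 path is I–H–A. So there is exactly 1 shortest path.

1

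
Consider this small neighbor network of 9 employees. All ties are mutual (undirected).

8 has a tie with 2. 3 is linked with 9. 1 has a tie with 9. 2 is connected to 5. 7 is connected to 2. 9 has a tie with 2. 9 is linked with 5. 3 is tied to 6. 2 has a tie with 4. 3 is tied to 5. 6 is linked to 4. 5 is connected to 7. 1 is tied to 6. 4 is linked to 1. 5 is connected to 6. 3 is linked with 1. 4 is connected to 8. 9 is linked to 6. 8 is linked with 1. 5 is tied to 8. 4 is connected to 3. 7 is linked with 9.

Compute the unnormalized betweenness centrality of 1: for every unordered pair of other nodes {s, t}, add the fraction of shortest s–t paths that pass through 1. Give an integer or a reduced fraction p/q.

5/4

Pairs whose geodesics pass through 1 — 3–8: 1/3; 4–9: 1/4; 6–8: 1/3; 9–8: 1/3.
All other pairs contribute 0.
Summing the contributions gives betweenness(1) = 5/4.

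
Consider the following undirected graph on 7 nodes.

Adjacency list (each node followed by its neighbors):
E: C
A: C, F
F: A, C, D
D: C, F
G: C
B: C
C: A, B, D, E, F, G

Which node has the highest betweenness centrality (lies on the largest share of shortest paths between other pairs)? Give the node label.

Unnormalized betweenness of each node: A:0, B:0, C:25/2, D:0, E:0, F:1/2, G:0.
C has the largest value, 25/2, making it the main broker — the node through which the most shortest paths run.

C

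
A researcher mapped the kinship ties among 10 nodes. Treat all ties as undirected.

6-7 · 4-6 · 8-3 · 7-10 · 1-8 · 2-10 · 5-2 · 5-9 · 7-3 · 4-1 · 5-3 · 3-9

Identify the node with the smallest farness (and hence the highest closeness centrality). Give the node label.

3

Farness (sum of distances to all others) for each node — 1:23, 2:22, 3:15, 4:24, 5:19, 6:20, 7:16, 8:19, 9:21, 10:21.
The smallest farness is 15, for 3, so 3 has the highest closeness.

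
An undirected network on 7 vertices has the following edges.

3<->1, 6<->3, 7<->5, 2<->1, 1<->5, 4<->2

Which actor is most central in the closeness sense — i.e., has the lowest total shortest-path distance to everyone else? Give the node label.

1

Farness (sum of distances to all others) for each node — 1:9, 2:12, 3:12, 4:17, 5:12, 6:17, 7:17.
The smallest farness is 9, for 1, so 1 has the highest closeness.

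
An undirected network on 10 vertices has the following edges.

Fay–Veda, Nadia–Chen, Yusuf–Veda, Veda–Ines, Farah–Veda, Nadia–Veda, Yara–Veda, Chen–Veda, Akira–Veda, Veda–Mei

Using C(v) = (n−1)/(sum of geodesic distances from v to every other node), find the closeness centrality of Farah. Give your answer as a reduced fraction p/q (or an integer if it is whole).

9/17

Distances from Farah: Akira:2, Chen:2, Fay:2, Ines:2, Mei:2, Nadia:2, Veda:1, Yara:2, Yusuf:2. Sum = 17.
n = 10, so closeness = 9/17.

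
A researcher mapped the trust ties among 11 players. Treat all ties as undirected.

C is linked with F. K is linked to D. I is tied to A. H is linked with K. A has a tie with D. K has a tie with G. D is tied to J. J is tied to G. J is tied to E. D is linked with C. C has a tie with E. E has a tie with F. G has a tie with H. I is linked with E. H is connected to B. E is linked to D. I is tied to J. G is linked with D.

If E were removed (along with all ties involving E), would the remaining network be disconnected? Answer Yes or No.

Even without E, every remaining node can still reach every other (the residual graph is connected), so E is not a cut vertex.

No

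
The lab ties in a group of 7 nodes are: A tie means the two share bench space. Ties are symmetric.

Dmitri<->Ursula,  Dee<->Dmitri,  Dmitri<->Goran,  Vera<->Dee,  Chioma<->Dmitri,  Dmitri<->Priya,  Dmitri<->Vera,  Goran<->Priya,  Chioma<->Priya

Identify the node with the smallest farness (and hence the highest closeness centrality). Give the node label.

Dmitri

Farness (sum of distances to all others) for each node — Chioma:10, Dee:10, Dmitri:6, Goran:10, Priya:9, Ursula:11, Vera:10.
The smallest farness is 6, for Dmitri, so Dmitri has the highest closeness.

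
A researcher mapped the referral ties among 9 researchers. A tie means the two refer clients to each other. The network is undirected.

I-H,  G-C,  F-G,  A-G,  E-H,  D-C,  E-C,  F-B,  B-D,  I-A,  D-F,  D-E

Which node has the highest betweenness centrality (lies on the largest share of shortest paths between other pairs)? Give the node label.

G

Unnormalized betweenness of each node: A:7/2, B:0, C:3, D:6, E:13/2, F:7/2, G:7, H:7/2, I:2.
G has the largest value, 7, making it the main broker — the node through which the most shortest paths run.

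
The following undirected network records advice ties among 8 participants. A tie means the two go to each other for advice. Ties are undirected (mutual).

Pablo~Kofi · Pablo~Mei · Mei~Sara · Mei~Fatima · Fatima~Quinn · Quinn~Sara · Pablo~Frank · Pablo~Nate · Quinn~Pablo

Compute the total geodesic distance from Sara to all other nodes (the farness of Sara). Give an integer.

Distances from Sara: Fatima:2, Frank:3, Kofi:3, Mei:1, Nate:3, Pablo:2, Quinn:1.
Sum = 2 + 3 + 3 + 1 + 3 + 2 + 1 = 15.

15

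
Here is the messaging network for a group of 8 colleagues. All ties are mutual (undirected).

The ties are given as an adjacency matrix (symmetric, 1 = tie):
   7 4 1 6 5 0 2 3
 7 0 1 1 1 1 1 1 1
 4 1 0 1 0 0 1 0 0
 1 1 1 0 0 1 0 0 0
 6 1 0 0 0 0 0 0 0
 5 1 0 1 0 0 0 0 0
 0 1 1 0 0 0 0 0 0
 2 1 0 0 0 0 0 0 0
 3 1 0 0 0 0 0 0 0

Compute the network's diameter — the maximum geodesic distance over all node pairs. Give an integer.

Eccentricity of each node (its greatest distance to any other): 0:2, 1:2, 2:2, 3:2, 4:2, 5:2, 6:2, 7:1.
The maximum eccentricity is 2, realized for instance by the pair 4–6 via 4 – 7 – 6. So the diameter is 2.

2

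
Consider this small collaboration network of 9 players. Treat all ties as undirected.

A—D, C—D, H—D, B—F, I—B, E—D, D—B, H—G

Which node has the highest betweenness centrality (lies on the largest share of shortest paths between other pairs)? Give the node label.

D

Unnormalized betweenness of each node: A:0, B:13, C:0, D:24, E:0, F:0, G:0, H:7, I:0.
D has the largest value, 24, making it the main broker — the node through which the most shortest paths run.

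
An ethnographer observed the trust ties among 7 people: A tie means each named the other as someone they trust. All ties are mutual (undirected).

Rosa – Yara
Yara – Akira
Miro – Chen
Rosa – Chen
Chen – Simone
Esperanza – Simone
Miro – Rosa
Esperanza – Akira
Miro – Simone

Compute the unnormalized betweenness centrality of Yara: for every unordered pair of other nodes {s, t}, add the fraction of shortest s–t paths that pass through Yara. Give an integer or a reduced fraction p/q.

Pairs whose geodesics pass through Yara — Rosa–Akira: 1; Rosa–Esperanza: 1/3; Akira–Miro: 1/2; Akira–Chen: 1/2.
All other pairs contribute 0.
Summing the contributions gives betweenness(Yara) = 7/3.

7/3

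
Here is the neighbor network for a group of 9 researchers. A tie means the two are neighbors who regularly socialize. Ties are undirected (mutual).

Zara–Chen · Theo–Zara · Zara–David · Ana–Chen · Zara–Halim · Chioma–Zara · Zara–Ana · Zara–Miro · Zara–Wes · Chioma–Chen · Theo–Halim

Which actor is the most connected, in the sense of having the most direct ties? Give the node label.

Zara

Degrees — Ana:2, Chen:3, Chioma:2, David:1, Halim:2, Miro:1, Theo:2, Wes:1, Zara:8.
The maximum is 8, attained only by Zara.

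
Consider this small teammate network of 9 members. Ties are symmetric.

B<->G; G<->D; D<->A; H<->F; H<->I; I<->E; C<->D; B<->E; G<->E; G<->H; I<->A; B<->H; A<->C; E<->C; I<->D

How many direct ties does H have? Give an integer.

H is directly tied to B, F, G, and I. That is 4 neighbors, so the degree of H is 4.

4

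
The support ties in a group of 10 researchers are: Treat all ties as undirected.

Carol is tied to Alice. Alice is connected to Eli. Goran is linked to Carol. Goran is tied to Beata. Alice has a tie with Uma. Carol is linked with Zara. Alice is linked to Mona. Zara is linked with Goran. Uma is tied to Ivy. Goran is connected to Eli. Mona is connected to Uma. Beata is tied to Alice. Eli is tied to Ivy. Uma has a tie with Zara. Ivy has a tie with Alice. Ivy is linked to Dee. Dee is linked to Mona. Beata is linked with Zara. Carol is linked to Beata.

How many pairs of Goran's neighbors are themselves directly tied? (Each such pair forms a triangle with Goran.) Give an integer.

3

Goran's neighbors: Beata, Carol, Eli, and Zara.
Neighbor pairs that are themselves tied: Goran–Beata–Carol; Goran–Beata–Zara; Goran–Carol–Zara. Each forms one triangle with Goran, for 3 in total.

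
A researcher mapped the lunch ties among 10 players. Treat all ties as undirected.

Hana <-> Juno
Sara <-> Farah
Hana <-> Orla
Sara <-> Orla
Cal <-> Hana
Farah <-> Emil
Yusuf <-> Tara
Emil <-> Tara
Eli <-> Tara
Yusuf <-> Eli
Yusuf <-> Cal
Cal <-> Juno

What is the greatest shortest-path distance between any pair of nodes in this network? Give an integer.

4

Eccentricity of each node (its greatest distance to any other): Cal:4, Eli:4, Emil:4, Farah:4, Hana:4, Juno:4, Orla:4, Sara:4, Tara:4, Yusuf:4.
The maximum eccentricity is 4, realized for instance by the pair Tara–Orla via Tara – Emil – Farah – Sara – Orla. So the diameter is 4.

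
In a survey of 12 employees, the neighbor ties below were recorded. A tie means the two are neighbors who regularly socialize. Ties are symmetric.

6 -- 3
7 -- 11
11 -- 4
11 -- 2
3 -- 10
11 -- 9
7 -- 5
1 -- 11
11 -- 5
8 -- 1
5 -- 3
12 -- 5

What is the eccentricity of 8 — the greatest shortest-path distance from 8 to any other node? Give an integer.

Distances from 8: 1:1, 2:3, 3:4, 4:3, 5:3, 6:5, 7:3, 9:3, 10:5, 11:2, 12:4.
The largest is 5 (to 10 and 6), so the eccentricity of 8 is 5.

5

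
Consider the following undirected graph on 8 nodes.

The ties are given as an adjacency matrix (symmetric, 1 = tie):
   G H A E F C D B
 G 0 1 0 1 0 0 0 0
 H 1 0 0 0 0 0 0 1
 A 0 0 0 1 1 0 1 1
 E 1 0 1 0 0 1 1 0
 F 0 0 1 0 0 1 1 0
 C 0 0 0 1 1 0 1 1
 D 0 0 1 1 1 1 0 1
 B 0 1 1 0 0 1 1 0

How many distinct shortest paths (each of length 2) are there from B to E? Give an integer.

The shortest distance is 2. The length-2 paths are: B–A–E; B–C–E; B–D–E.
That gives 3 distinct shortest paths.

3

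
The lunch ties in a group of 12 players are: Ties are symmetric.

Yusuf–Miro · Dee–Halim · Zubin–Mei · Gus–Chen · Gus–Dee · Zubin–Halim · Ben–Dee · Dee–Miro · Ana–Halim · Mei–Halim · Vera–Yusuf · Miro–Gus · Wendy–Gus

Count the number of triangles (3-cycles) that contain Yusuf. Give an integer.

0

Yusuf's neighbors are Miro and Vera, but none of them are tied to each other, so no triangle contains Yusuf.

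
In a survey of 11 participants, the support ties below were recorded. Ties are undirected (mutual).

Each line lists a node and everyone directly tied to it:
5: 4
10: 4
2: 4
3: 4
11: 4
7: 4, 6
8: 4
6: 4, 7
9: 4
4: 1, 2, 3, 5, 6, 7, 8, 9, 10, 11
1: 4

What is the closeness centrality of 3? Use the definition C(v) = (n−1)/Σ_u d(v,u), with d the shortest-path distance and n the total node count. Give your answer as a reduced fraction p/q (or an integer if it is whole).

Distances from 3: 1:2, 2:2, 4:1, 5:2, 6:2, 7:2, 8:2, 9:2, 10:2, 11:2. Sum = 19.
n = 11, so closeness = 10/19.

10/19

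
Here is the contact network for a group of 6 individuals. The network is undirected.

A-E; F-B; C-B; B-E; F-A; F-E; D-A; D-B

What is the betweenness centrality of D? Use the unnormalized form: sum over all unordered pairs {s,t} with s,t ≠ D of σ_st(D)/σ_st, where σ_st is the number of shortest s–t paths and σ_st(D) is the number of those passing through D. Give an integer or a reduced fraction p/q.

Pairs whose geodesics pass through D — B–A: 1/3; A–C: 1/3.
All other pairs contribute 0.
Summing the contributions gives betweenness(D) = 2/3.

2/3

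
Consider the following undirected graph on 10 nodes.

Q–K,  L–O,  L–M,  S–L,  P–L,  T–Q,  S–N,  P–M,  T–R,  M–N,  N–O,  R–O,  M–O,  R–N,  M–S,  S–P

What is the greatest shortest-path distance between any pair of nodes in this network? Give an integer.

Eccentricity of each node (its greatest distance to any other): K:6, L:5, M:5, N:4, O:4, P:6, Q:5, R:3, S:5, T:4.
The maximum eccentricity is 6, realized for instance by the pair P–K via P – M – N – R – T – Q – K. So the diameter is 6.

6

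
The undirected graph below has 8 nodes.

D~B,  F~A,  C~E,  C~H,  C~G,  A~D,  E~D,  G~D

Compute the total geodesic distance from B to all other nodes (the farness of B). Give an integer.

Distances from B: A:2, C:3, D:1, E:2, F:3, G:2, H:4.
Sum = 2 + 3 + 1 + 2 + 3 + 2 + 4 = 17.

17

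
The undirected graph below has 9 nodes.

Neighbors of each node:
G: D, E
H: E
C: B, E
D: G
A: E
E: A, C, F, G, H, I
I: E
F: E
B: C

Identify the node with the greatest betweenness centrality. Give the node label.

Unnormalized betweenness of each node: A:0, B:0, C:7, D:0, E:26, F:0, G:7, H:0, I:0.
E has the largest value, 26, making it the main broker — the node through which the most shortest paths run.

E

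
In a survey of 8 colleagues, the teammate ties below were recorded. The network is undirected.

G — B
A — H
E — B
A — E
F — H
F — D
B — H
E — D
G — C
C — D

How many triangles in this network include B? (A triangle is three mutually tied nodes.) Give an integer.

B's neighbors are E, G, and H, but none of them are tied to each other, so no triangle contains B.

0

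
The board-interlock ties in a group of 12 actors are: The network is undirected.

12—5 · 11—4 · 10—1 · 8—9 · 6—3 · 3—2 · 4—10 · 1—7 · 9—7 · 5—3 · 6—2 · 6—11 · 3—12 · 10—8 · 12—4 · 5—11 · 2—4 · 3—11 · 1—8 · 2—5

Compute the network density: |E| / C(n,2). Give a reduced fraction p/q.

10/33

There are 20 edges and 12 nodes, so the maximum possible is C(12,2) = 66.
Density = 20/66 = 10/33.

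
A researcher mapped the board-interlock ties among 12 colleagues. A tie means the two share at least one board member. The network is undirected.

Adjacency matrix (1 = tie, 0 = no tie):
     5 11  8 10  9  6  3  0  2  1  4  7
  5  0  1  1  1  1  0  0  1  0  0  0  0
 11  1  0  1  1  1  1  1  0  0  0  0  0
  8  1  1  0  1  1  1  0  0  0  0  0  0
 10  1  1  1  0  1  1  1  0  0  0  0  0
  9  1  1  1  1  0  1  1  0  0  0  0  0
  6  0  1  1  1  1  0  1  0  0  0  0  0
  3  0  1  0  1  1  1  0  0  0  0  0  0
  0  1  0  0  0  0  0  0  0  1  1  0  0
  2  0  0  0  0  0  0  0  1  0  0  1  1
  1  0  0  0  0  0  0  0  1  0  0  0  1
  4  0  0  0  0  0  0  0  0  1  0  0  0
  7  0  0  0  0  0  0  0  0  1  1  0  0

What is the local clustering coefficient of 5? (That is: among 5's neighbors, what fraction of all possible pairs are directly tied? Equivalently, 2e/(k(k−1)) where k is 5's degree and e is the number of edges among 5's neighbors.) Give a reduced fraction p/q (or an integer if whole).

5's neighbors: 0, 8, 9, 10, and 11 (k = 5).
Possible neighbor pairs: C(5,2) = 10. Edges among them: 8–9, 8–10, 8–11, 9–10, 9–11, 10–11 → e = 6.
Clustering(5) = 6/10 = 3/5.

3/5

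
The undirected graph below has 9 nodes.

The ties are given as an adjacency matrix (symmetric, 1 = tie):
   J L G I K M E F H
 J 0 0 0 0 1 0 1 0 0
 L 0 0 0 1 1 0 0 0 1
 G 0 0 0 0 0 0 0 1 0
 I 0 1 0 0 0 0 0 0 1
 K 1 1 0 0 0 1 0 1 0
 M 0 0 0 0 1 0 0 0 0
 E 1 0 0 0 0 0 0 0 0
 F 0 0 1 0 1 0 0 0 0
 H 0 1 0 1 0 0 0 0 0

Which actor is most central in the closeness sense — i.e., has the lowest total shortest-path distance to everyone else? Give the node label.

K

Farness (sum of distances to all others) for each node — E:24, F:17, G:24, H:21, I:21, J:17, K:12, L:15, M:19.
The smallest farness is 12, for K, so K has the highest closeness.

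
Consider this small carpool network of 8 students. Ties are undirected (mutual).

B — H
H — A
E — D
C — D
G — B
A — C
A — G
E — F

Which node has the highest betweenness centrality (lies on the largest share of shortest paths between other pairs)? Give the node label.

A

Unnormalized betweenness of each node: A:25/2, B:1/2, C:12, D:10, E:6, F:0, G:5/2, H:5/2.
A has the largest value, 25/2, making it the main broker — the node through which the most shortest paths run.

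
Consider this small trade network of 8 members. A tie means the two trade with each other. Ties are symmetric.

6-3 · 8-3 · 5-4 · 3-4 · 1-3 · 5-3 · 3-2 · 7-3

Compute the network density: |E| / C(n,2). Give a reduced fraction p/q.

There are 8 edges and 8 nodes, so the maximum possible is C(8,2) = 28.
Density = 8/28 = 2/7.

2/7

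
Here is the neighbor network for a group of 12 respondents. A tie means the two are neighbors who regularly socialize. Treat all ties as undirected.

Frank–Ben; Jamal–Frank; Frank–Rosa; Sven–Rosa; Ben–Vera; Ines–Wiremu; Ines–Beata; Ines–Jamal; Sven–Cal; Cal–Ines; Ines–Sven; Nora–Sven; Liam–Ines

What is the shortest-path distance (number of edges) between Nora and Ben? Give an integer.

4

One shortest route is Nora – Sven – Rosa – Frank – Ben, which uses 4 edges, and at distance 3 from Nora we only reach {Beata, Frank, Jamal, Liam, Wiremu}, which does not include Ben. So d(Nora,Ben) = 4.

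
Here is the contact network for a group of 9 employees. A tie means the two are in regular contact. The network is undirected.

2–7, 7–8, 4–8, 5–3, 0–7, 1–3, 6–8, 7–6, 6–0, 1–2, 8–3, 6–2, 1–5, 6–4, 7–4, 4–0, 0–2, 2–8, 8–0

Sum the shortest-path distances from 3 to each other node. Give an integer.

13

Distances from 3: 0:2, 1:1, 2:2, 4:2, 5:1, 6:2, 7:2, 8:1.
Sum = 2 + 1 + 2 + 2 + 1 + 2 + 2 + 1 = 13.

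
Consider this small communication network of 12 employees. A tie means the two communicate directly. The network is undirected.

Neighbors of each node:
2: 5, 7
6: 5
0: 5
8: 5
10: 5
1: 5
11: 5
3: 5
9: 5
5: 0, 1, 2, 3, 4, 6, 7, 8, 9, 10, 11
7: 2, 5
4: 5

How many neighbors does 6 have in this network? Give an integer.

1

6 is directly tied to 5. That is 1 neighbor, so the degree of 6 is 1.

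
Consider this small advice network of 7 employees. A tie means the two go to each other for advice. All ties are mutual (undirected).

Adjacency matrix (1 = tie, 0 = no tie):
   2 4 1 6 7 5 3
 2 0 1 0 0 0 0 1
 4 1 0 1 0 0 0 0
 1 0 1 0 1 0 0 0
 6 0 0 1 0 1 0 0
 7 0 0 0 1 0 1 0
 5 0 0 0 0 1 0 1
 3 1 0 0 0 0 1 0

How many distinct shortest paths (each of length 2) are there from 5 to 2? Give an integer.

1

The shortest distance is 2, and the only length-2 path is 5–3–2. So there is exactly 1 shortest path.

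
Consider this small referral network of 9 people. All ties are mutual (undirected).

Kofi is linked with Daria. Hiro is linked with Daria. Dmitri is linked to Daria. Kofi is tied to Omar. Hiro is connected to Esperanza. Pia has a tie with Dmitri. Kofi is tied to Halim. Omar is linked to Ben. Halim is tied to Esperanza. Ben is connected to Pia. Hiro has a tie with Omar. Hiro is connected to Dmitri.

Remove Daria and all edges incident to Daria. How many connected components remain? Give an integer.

1

Daria's neighbors (Dmitri, Hiro, and Kofi) remain reachable from one another through other ties, so the rest of the network stays in one piece.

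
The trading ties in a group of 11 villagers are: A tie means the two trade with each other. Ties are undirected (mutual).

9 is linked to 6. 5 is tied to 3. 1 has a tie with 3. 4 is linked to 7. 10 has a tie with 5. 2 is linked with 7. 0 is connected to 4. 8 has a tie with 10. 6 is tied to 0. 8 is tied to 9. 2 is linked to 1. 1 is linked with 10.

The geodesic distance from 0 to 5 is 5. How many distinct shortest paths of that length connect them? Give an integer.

1

The shortest distance is 5, and the only length-5 path is 0–6–9–8–10–5. So there is exactly 1 shortest path.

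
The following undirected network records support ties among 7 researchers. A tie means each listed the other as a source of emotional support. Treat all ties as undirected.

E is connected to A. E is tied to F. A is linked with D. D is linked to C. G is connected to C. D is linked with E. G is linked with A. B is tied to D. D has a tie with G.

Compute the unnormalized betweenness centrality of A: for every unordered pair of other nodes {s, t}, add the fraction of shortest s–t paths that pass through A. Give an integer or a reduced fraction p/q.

Pairs whose geodesics pass through A — F–G: 1/2; E–G: 1/2.
All other pairs contribute 0.
Summing the contributions gives betweenness(A) = 1.

1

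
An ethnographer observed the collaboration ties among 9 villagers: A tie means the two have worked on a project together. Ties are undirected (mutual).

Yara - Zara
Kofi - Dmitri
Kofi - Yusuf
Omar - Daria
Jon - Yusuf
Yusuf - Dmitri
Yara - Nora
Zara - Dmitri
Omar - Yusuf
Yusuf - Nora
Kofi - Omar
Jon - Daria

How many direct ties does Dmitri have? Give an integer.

Dmitri is directly tied to Kofi, Yusuf, and Zara. That is 3 neighbors, so the degree of Dmitri is 3.

3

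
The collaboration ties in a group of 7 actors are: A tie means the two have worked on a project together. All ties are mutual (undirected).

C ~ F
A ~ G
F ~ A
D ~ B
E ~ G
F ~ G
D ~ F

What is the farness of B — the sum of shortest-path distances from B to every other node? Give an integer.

16

Distances from B: A:3, C:3, D:1, E:4, F:2, G:3.
Sum = 3 + 3 + 1 + 4 + 2 + 3 = 16.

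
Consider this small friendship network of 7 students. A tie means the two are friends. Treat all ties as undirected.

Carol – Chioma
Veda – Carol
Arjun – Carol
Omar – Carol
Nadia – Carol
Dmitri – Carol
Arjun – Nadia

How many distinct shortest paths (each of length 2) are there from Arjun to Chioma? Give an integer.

The shortest distance is 2, and the only length-2 path is Arjun–Carol–Chioma. So there is exactly 1 shortest path.

1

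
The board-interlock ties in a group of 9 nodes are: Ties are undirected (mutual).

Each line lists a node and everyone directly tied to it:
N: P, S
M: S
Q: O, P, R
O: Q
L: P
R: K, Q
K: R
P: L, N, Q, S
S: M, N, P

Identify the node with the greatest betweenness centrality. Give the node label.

P

Unnormalized betweenness of each node: K:0, L:0, M:0, N:0, O:0, P:19, Q:17, R:7, S:7.
P has the largest value, 19, making it the main broker — the node through which the most shortest paths run.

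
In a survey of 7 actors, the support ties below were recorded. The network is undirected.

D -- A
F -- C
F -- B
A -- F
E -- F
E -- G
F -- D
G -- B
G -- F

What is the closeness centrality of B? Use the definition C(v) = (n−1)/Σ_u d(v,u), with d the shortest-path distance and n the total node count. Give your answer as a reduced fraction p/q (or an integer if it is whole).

Distances from B: A:2, C:2, D:2, E:2, F:1, G:1. Sum = 10.
n = 7, so closeness = 6/10 = 3/5.

3/5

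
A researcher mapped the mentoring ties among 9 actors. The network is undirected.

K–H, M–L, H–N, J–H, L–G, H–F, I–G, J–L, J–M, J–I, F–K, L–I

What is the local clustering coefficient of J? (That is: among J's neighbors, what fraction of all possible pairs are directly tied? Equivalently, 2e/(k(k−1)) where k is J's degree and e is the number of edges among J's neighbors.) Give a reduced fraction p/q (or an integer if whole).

1/3

J's neighbors: H, I, L, and M (k = 4).
Possible neighbor pairs: C(4,2) = 6. Edges among them: I–L, L–M → e = 2.
Clustering(J) = 2/6 = 1/3.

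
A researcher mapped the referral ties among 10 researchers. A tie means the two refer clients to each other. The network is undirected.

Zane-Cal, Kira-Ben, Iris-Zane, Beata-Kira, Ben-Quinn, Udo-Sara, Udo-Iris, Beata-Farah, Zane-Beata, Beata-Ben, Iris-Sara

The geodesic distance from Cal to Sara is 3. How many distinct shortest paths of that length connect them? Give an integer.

The shortest distance is 3, and the only length-3 path is Cal–Zane–Iris–Sara. So there is exactly 1 shortest path.

1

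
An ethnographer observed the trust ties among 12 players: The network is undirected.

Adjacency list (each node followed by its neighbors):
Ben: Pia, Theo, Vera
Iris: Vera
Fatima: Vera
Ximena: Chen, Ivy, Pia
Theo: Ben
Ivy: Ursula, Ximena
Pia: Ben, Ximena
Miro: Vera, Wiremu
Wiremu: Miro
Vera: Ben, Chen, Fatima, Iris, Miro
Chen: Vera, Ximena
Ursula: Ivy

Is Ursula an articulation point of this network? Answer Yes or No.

No

Even without Ursula, every remaining node can still reach every other (the residual graph is connected), so Ursula is not a cut vertex.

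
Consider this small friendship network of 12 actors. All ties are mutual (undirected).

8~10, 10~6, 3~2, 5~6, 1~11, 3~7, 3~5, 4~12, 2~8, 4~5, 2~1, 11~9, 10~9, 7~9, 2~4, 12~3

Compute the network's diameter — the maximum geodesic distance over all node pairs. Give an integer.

Eccentricity of each node (its greatest distance to any other): 1:4, 2:3, 3:3, 4:4, 5:4, 6:4, 7:3, 8:3, 9:4, 10:4, 11:4, 12:4.
The maximum eccentricity is 4, realized for instance by the pair 4–9 via 4 – 2 – 8 – 10 – 9. So the diameter is 4.

4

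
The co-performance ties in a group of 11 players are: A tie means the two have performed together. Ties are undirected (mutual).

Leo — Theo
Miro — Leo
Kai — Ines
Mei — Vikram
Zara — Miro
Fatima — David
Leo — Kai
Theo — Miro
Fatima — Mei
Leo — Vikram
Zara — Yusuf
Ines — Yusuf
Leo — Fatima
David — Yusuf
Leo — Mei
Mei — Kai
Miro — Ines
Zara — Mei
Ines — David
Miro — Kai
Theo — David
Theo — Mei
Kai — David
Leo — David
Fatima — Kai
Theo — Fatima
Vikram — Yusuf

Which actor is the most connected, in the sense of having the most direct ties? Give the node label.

Degrees — David:6, Fatima:5, Ines:4, Kai:6, Leo:7, Mei:6, Miro:5, Theo:5, Vikram:3, Yusuf:4, Zara:3.
The maximum is 7, attained only by Leo.

Leo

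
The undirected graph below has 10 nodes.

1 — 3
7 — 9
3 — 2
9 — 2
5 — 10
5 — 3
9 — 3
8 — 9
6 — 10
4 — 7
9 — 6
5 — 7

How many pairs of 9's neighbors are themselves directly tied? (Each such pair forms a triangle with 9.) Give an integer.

1

9's neighbors: 2, 3, 6, 7, and 8.
Neighbor pairs that are themselves tied: 9–2–3. Each forms one triangle with 9, for 1 in total.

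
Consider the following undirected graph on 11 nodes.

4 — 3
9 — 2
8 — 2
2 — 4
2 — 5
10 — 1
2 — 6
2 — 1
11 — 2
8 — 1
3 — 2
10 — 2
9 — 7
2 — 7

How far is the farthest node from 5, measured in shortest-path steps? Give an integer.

2

Distances from 5: 1:2, 2:1, 3:2, 4:2, 6:2, 7:2, 8:2, 9:2, 10:2, 11:2.
The largest is 2 (to 8, 4, 7, 10, 6, 9, 11, 1, and 3), so the eccentricity of 5 is 2.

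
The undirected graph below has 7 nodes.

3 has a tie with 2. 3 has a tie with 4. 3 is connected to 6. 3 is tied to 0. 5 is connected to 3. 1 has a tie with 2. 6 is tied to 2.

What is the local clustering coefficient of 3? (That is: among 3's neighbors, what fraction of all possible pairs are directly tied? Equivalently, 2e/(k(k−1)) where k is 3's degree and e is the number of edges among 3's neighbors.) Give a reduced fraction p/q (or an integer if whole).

1/10

3's neighbors: 0, 2, 4, 5, and 6 (k = 5).
Possible neighbor pairs: C(5,2) = 10. Edges among them: 2–6 → e = 1.
Clustering(3) = 1/10.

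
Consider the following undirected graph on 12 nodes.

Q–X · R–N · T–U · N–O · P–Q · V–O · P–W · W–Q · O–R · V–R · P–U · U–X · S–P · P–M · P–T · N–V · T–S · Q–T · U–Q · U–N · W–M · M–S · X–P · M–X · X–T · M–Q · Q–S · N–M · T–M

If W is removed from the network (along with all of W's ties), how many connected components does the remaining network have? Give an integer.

1

W's neighbors (M, P, and Q) remain reachable from one another through other ties, so the rest of the network stays in one piece.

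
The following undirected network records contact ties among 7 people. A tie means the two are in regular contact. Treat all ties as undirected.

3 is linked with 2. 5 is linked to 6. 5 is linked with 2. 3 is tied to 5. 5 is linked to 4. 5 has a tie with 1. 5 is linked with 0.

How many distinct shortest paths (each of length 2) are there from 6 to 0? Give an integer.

The shortest distance is 2, and the only length-2 path is 6–5–0. So there is exactly 1 shortest path.

1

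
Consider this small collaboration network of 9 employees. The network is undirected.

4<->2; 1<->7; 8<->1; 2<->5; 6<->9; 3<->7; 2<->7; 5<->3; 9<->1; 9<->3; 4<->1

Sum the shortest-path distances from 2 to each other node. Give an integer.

17

Distances from 2: 1:2, 3:2, 4:1, 5:1, 6:4, 7:1, 8:3, 9:3.
Sum = 2 + 2 + 1 + 1 + 4 + 1 + 3 + 3 = 17.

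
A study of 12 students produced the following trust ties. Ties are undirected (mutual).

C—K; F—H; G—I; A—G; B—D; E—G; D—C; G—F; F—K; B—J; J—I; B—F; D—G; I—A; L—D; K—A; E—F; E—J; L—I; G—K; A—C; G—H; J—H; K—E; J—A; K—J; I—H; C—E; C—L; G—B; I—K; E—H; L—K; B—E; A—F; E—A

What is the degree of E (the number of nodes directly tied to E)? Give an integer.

E is directly tied to A, B, C, F, G, H, J, and K. That is 8 neighbors, so the degree of E is 8.

8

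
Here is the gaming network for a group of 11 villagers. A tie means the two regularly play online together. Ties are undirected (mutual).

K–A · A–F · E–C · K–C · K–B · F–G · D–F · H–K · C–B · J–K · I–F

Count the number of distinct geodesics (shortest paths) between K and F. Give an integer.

The shortest distance is 2, and the only length-2 path is K–A–F. So there is exactly 1 shortest path.

1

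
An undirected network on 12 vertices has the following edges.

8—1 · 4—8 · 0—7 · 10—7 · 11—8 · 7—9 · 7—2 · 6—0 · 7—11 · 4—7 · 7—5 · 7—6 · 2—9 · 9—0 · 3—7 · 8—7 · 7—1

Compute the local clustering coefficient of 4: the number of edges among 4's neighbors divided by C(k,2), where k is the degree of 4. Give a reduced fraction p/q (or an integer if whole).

4's neighbors: 7 and 8 (k = 2).
Possible neighbor pairs: C(2,2) = 1. Edges among them: 7–8 → e = 1.
Clustering(4) = 1/1.

1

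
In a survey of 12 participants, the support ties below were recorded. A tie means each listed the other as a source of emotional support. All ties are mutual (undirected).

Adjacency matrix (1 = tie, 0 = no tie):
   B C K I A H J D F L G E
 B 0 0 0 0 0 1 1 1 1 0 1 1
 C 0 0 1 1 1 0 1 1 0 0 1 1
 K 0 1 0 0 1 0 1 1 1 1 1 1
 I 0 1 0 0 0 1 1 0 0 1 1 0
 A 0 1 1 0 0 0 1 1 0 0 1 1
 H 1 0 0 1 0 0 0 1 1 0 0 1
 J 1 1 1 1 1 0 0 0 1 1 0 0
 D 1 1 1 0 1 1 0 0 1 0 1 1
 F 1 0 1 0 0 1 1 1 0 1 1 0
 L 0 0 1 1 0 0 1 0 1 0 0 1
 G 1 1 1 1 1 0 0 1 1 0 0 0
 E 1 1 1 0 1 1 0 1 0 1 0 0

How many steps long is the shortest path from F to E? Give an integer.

One shortest route is F – B – E, which uses 2 edges, and F and E are not directly tied, so nothing shorter exists. So d(F,E) = 2.

2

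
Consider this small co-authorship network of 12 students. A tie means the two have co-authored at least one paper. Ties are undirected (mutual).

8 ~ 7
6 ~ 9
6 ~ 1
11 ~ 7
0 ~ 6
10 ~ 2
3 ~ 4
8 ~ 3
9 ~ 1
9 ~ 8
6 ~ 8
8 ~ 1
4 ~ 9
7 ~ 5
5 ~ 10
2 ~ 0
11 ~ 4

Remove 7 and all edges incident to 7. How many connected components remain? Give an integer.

7's neighbors (5, 8, and 11) remain reachable from one another through other ties, so the rest of the network stays in one piece.

1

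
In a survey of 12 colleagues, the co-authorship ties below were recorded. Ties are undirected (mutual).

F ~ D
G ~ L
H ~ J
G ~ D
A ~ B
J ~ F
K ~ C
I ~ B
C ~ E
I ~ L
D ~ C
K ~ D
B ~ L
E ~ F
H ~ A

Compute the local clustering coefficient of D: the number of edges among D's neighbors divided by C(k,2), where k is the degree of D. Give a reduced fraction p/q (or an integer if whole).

1/6

D's neighbors: C, F, G, and K (k = 4).
Possible neighbor pairs: C(4,2) = 6. Edges among them: C–K → e = 1.
Clustering(D) = 1/6.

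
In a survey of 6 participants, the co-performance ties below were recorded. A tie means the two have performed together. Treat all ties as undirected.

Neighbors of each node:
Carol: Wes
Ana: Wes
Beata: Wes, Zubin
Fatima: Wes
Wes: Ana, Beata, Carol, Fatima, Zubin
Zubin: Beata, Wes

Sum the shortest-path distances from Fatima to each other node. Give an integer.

Distances from Fatima: Ana:2, Beata:2, Carol:2, Wes:1, Zubin:2.
Sum = 2 + 2 + 2 + 1 + 2 = 9.

9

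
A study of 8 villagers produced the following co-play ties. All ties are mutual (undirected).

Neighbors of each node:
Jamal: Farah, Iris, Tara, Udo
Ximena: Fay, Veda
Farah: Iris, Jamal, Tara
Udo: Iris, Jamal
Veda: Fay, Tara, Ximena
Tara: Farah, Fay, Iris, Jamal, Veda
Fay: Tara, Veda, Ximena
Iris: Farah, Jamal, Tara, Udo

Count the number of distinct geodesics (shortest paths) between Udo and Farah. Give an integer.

The shortest distance is 2. The length-2 paths are: Udo–Iris–Farah; Udo–Jamal–Farah.
That gives 2 distinct shortest paths.

2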